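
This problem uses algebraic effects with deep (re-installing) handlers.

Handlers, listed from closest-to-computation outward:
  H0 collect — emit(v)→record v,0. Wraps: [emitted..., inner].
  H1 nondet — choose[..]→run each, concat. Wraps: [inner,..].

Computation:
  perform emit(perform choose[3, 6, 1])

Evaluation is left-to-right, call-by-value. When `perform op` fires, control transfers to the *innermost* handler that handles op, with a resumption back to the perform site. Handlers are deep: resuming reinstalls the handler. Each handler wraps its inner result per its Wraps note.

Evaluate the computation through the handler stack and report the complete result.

Answer: [[3, 0], [6, 0], [1, 0]]

Step-by-step:
choose[3, 6, 1] @ H1
  branch[0] choose=3:
    emit(3) @ H0 ⇒ out+=3
    H0 returns [3, 0]
    H1 returns [[3, 0]]
  branch[1] choose=6:
    emit(6) @ H0 ⇒ out+=6
    H0 returns [6, 0]
    H1 returns [[6, 0]]
  branch[2] choose=1:
    emit(1) @ H0 ⇒ out+=1
    H0 returns [1, 0]
    H1 returns [[1, 0]]
= [[3, 0], [6, 0], [1, 0]]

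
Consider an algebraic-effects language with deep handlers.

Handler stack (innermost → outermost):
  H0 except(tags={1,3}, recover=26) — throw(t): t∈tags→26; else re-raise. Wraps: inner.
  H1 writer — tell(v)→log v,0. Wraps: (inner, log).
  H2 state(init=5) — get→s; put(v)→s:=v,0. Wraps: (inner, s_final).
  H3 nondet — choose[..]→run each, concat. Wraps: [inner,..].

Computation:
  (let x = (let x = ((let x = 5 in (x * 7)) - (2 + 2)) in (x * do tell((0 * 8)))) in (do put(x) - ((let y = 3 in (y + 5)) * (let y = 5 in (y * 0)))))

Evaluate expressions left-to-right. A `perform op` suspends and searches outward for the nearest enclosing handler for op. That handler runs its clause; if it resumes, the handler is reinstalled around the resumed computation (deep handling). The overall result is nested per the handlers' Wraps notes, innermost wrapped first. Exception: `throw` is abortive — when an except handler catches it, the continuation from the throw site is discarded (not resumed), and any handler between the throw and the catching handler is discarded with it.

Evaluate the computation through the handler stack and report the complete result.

Answer: [((0, (0)), 0)]

Evaluation trace:
tell(0) @ H1 ⇒ log+=0
put(0) @ H2 ⇒ s:=0
H0 returns 0
H1 returns (0, (0))
H2 returns ((0, (0)), 0)
H3 returns [((0, (0)), 0)]
= [((0, (0)), 0)]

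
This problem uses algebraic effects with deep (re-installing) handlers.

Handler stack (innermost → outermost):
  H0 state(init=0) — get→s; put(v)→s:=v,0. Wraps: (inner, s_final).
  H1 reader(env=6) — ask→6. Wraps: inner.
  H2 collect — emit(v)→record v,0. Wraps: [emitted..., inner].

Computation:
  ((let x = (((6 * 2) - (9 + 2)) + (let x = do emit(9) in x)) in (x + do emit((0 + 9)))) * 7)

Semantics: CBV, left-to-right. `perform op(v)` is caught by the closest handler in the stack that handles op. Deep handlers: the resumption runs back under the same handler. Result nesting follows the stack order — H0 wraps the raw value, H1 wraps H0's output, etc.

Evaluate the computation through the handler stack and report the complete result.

Answer: [9, 9, (7, 0)]

Evaluation trace:
emit(9) @ H2 ⇒ out+=9
emit(9) @ H2 ⇒ out+=9
H0 returns (7, 0)
H1 returns (7, 0)
H2 returns [9, 9, (7, 0)]
= [9, 9, (7, 0)]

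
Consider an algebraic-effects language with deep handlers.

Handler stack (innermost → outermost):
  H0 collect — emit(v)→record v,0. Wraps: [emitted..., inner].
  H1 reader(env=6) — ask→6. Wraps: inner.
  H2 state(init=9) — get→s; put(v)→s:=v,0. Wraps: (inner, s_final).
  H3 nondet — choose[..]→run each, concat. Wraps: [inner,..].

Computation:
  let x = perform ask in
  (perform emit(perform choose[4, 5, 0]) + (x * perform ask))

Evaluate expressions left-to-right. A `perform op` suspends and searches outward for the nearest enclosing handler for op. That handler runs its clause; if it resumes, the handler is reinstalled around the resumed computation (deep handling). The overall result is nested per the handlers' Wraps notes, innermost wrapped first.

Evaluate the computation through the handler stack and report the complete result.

Answer: [([4, 36], 9), ([5, 36], 9), ([0, 36], 9)]

Evaluation trace:
ask @ H1 ⇒ 6
choose[4, 5, 0] @ H3
  branch[0] choose=4:
    emit(4) @ H0 ⇒ out+=4
    ask @ H1 ⇒ 6
    H0 returns [4, 36]
    H1 returns [4, 36]
    H2 returns ([4, 36], 9)
    H3 returns [([4, 36], 9)]
  branch[1] choose=5:
    emit(5) @ H0 ⇒ out+=5
    ask @ H1 ⇒ 6
    H0 returns [5, 36]
    H1 returns [5, 36]
    H2 returns ([5, 36], 9)
    H3 returns [([5, 36], 9)]
  branch[2] choose=0:
    emit(0) @ H0 ⇒ out+=0
    ask @ H1 ⇒ 6
    H0 returns [0, 36]
    H1 returns [0, 36]
    H2 returns ([0, 36], 9)
    H3 returns [([0, 36], 9)]
= [([4, 36], 9), ([5, 36], 9), ([0, 36], 9)]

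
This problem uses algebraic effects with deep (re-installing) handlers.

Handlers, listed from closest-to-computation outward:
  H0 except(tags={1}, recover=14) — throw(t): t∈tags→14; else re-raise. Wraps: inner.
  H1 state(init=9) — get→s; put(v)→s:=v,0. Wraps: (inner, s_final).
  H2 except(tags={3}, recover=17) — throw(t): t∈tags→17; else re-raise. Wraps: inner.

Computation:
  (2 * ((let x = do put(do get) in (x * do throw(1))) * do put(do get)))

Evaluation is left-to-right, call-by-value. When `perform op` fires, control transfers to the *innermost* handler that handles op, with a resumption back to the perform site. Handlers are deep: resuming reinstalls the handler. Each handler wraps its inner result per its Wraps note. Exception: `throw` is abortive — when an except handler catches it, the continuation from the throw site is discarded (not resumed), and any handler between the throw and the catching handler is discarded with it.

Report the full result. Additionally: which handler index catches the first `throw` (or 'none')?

Answer: (14, 9) ; first throw caught by: H0

Working:
get @ H1 ⇒ 9
put(9) @ H1 ⇒ s:=9
throw(1) @ H0 caught ⇒ 14
H1 returns (14, 9)
H2 returns (14, 9)
= (14, 9)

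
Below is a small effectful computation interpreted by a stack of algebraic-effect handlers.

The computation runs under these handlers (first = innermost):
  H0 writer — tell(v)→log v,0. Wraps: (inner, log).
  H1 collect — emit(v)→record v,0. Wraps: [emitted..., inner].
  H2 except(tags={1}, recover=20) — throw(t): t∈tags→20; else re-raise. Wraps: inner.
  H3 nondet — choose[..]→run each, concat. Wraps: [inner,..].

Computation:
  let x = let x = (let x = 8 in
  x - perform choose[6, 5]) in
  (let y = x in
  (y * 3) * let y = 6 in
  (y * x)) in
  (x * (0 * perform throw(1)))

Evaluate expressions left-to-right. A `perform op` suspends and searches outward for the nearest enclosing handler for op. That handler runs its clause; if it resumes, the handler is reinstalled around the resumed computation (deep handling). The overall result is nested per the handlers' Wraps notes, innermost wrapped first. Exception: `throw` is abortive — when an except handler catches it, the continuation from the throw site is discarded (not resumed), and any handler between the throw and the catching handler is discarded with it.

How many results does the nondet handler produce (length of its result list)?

Step-by-step:
choose[6, 5] @ H3
  branch[0] choose=6:
    throw(1) @ H2 caught ⇒ 20
    H3 returns [20]
  branch[1] choose=5:
    throw(1) @ H2 caught ⇒ 20
    H3 returns [20]
= [20, 20]

Answer: 2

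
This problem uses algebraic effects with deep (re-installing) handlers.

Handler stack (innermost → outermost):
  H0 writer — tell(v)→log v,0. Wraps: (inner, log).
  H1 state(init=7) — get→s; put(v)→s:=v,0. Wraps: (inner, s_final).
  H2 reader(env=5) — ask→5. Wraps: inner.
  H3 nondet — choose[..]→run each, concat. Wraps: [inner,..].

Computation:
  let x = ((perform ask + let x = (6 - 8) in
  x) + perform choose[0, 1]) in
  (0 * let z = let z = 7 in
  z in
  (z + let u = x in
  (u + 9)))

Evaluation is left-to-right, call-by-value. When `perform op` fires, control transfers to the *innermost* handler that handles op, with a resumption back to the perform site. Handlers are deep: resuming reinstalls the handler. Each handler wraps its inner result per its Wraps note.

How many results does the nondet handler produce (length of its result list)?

Evaluation trace:
ask @ H2 ⇒ 5
choose[0, 1] @ H3
  branch[0] choose=0:
    H0 returns (0, ())
    H1 returns ((0, ()), 7)
    H2 returns ((0, ()), 7)
    H3 returns [((0, ()), 7)]
  branch[1] choose=1:
    H0 returns (0, ())
    H1 returns ((0, ()), 7)
    H2 returns ((0, ()), 7)
    H3 returns [((0, ()), 7)]
= [((0, ()), 7), ((0, ()), 7)]

Answer: 2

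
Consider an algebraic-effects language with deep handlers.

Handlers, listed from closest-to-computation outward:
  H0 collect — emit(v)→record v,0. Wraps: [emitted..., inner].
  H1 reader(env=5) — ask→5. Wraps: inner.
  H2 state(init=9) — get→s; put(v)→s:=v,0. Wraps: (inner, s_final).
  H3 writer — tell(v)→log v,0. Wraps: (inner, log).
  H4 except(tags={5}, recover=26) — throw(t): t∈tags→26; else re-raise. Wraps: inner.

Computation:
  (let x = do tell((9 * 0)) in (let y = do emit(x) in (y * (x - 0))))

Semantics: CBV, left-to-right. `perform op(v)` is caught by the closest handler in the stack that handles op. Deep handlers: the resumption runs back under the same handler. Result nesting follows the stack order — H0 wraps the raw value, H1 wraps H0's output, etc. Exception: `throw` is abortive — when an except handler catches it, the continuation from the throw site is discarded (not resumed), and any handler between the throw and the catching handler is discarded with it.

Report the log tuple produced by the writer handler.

Working:
tell(0) @ H3 ⇒ log+=0
emit(0) @ H0 ⇒ out+=0
H0 returns [0, 0]
H1 returns [0, 0]
H2 returns ([0, 0], 9)
H3 returns (([0, 0], 9), (0))
H4 returns (([0, 0], 9), (0))
= (([0, 0], 9), (0))

Answer: (0)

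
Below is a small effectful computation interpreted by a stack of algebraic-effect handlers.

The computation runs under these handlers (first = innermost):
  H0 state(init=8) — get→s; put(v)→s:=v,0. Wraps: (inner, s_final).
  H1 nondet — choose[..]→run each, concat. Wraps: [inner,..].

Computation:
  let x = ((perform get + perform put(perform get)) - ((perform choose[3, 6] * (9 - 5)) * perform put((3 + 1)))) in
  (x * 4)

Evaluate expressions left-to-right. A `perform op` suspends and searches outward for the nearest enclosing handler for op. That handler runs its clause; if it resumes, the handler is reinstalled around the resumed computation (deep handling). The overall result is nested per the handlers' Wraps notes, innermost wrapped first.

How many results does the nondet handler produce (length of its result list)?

Evaluation trace:
get @ H0 ⇒ 8
get @ H0 ⇒ 8
put(8) @ H0 ⇒ s:=8
choose[3, 6] @ H1
  branch[0] choose=3:
    put(4) @ H0 ⇒ s:=4
    H0 returns (32, 4)
    H1 returns [(32, 4)]
  branch[1] choose=6:
    put(4) @ H0 ⇒ s:=4
    H0 returns (32, 4)
    H1 returns [(32, 4)]
= [(32, 4), (32, 4)]

Answer: 2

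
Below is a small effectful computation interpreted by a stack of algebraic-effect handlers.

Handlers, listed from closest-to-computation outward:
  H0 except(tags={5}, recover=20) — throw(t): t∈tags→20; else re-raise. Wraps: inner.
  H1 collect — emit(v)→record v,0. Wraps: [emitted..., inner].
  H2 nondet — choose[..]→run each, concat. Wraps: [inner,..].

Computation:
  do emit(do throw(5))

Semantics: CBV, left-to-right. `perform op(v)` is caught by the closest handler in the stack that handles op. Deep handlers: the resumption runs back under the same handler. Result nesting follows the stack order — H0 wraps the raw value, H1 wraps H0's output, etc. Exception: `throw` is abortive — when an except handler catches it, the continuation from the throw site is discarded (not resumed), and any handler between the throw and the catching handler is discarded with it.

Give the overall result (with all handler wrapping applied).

Answer: [[20]]

Evaluation trace:
throw(5) @ H0 caught ⇒ 20
H1 returns [20]
H2 returns [[20]]
= [[20]]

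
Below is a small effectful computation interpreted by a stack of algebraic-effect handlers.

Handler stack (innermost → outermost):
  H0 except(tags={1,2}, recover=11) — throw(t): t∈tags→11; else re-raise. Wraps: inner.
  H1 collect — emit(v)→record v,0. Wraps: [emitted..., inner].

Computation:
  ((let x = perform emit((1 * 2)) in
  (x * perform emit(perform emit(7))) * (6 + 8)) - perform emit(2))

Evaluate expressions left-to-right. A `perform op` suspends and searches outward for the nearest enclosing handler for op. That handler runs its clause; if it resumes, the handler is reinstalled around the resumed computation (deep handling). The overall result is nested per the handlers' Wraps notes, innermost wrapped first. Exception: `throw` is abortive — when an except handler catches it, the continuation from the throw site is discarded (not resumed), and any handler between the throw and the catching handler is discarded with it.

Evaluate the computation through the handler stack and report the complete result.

Answer: [2, 7, 0, 2, 0]

Working:
emit(2) @ H1 ⇒ out+=2
emit(7) @ H1 ⇒ out+=7
emit(0) @ H1 ⇒ out+=0
emit(2) @ H1 ⇒ out+=2
H0 returns 0
H1 returns [2, 7, 0, 2, 0]
= [2, 7, 0, 2, 0]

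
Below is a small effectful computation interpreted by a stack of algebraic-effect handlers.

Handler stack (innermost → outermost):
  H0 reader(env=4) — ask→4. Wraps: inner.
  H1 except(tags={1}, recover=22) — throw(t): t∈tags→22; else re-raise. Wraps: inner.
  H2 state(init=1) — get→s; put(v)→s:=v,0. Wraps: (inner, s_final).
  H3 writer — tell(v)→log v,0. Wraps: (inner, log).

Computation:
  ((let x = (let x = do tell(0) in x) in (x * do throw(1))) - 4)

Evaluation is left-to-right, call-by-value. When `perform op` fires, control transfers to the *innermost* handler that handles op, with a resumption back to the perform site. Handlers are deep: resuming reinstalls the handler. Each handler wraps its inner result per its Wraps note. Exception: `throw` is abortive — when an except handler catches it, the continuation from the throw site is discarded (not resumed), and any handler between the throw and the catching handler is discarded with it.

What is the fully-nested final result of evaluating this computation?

Step-by-step:
tell(0) @ H3 ⇒ log+=0
throw(1) @ H1 caught ⇒ 22
H2 returns (22, 1)
H3 returns ((22, 1), (0))
= ((22, 1), (0))

Answer: ((22, 1), (0))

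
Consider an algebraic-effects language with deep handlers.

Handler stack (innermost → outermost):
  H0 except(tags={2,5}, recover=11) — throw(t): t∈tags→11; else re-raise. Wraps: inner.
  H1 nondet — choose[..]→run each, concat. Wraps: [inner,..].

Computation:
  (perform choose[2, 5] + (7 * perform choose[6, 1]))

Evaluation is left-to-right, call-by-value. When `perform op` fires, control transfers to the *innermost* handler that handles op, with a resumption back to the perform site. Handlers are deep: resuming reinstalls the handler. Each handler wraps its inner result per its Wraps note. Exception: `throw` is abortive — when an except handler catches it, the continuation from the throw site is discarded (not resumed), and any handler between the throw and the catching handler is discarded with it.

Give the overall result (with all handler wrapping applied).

Answer: [44, 9, 47, 12]

Step-by-step:
choose[2, 5] @ H1
  branch[0] choose=2:
    choose[6, 1] @ H1
      branch[0] choose=6:
        H0 returns 44
        H1 returns [44]
      branch[1] choose=1:
        H0 returns 9
        H1 returns [9]
  branch[1] choose=5:
    choose[6, 1] @ H1
      branch[0] choose=6:
        H0 returns 47
        H1 returns [47]
      branch[1] choose=1:
        H0 returns 12
        H1 returns [12]
= [44, 9, 47, 12]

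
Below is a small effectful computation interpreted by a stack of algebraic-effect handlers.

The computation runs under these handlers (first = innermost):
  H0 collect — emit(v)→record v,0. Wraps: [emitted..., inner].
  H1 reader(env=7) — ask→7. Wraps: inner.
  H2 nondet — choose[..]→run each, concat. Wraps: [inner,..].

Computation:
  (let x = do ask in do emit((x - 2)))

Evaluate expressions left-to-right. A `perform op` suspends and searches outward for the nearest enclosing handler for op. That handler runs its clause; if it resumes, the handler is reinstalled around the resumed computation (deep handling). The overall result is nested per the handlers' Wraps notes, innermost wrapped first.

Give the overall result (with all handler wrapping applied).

Step-by-step:
ask @ H1 ⇒ 7
emit(5) @ H0 ⇒ out+=5
H0 returns [5, 0]
H1 returns [5, 0]
H2 returns [[5, 0]]
= [[5, 0]]

Answer: [[5, 0]]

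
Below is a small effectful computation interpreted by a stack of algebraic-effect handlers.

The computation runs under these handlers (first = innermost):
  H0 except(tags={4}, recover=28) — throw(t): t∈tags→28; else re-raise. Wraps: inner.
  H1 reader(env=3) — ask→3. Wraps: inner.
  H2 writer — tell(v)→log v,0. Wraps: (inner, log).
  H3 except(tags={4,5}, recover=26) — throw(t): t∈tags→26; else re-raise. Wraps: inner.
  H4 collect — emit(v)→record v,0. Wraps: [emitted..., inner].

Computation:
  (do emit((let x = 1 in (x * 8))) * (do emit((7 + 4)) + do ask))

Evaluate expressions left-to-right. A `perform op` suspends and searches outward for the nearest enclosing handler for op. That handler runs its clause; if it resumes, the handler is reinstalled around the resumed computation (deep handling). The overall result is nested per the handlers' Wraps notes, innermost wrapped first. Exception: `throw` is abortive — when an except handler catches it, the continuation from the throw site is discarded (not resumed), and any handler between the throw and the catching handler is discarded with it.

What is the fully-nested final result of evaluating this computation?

Evaluation trace:
emit(8) @ H4 ⇒ out+=8
emit(11) @ H4 ⇒ out+=11
ask @ H1 ⇒ 3
H0 returns 0
H1 returns 0
H2 returns (0, ())
H3 returns (0, ())
H4 returns [8, 11, (0, ())]
= [8, 11, (0, ())]

Answer: [8, 11, (0, ())]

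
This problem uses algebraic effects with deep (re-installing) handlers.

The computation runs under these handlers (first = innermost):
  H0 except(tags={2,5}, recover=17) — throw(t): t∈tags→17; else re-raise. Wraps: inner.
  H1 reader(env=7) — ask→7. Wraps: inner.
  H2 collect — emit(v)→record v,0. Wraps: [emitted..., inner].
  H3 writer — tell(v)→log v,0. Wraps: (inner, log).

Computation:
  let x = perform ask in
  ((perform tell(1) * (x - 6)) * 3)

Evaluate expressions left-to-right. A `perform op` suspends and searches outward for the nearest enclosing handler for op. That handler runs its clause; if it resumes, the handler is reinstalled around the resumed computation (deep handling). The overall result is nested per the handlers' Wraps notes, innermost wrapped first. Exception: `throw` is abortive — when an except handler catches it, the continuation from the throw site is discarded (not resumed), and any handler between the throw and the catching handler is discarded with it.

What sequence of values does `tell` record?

Working:
ask @ H1 ⇒ 7
tell(1) @ H3 ⇒ log+=1
H0 returns 0
H1 returns 0
H2 returns [0]
H3 returns ([0], (1))
= ([0], (1))

Answer: (1)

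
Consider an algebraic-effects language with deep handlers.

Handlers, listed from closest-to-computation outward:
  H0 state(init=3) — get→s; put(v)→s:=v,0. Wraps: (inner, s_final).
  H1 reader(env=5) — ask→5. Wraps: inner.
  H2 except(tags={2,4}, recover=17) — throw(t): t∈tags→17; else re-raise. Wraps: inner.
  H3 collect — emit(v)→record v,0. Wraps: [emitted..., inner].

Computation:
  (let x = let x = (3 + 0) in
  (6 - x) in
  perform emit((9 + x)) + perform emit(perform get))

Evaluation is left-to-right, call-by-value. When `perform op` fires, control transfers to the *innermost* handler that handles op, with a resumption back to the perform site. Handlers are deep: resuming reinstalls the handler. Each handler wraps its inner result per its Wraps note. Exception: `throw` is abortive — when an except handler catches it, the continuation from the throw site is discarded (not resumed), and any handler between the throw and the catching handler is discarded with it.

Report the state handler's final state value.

Answer: 3

Step-by-step:
emit(12) @ H3 ⇒ out+=12
get @ H0 ⇒ 3
emit(3) @ H3 ⇒ out+=3
H0 returns (0, 3)
H1 returns (0, 3)
H2 returns (0, 3)
H3 returns [12, 3, (0, 3)]
= [12, 3, (0, 3)]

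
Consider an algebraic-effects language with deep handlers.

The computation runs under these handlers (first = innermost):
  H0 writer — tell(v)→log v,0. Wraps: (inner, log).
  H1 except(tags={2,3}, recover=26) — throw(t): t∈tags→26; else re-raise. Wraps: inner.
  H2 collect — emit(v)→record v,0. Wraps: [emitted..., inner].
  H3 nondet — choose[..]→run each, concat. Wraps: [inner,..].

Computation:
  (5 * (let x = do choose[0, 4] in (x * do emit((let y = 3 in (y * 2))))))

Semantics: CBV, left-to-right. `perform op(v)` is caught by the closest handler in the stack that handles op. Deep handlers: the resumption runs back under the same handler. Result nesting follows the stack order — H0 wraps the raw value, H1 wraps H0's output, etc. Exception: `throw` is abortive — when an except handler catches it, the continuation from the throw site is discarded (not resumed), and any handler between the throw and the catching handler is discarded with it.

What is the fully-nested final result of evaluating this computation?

Step-by-step:
choose[0, 4] @ H3
  branch[0] choose=0:
    emit(6) @ H2 ⇒ out+=6
    H0 returns (0, ())
    H1 returns (0, ())
    H2 returns [6, (0, ())]
    H3 returns [[6, (0, ())]]
  branch[1] choose=4:
    emit(6) @ H2 ⇒ out+=6
    H0 returns (0, ())
    H1 returns (0, ())
    H2 returns [6, (0, ())]
    H3 returns [[6, (0, ())]]
= [[6, (0, ())], [6, (0, ())]]

Answer: [[6, (0, ())], [6, (0, ())]]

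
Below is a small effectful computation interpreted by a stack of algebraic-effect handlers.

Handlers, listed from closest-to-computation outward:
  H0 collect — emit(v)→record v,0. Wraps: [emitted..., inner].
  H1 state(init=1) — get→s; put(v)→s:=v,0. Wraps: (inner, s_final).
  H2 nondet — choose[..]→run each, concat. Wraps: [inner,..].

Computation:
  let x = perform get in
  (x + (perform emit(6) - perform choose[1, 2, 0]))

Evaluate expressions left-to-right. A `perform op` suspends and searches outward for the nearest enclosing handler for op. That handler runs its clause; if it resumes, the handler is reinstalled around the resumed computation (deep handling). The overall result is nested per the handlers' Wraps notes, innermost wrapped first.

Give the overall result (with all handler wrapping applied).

Answer: [([6, 0], 1), ([6, -1], 1), ([6, 1], 1)]

Evaluation trace:
get @ H1 ⇒ 1
emit(6) @ H0 ⇒ out+=6
choose[1, 2, 0] @ H2
  branch[0] choose=1:
    H0 returns [6, 0]
    H1 returns ([6, 0], 1)
    H2 returns [([6, 0], 1)]
  branch[1] choose=2:
    H0 returns [6, -1]
    H1 returns ([6, -1], 1)
    H2 returns [([6, -1], 1)]
  branch[2] choose=0:
    H0 returns [6, 1]
    H1 returns ([6, 1], 1)
    H2 returns [([6, 1], 1)]
= [([6, 0], 1), ([6, -1], 1), ([6, 1], 1)]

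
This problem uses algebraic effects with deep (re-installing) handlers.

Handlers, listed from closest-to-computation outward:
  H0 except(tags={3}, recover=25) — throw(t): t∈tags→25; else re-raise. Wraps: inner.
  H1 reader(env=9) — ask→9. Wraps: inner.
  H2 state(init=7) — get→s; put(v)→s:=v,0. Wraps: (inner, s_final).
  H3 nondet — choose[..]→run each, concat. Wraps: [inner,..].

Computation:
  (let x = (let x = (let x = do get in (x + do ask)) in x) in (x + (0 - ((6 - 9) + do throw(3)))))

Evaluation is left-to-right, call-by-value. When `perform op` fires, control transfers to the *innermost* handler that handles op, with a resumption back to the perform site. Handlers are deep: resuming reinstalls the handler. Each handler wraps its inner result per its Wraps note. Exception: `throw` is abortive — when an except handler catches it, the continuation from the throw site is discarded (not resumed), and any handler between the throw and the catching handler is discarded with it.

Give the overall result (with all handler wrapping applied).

Step-by-step:
get @ H2 ⇒ 7
ask @ H1 ⇒ 9
throw(3) @ H0 caught ⇒ 25
H1 returns 25
H2 returns (25, 7)
H3 returns [(25, 7)]
= [(25, 7)]

Answer: [(25, 7)]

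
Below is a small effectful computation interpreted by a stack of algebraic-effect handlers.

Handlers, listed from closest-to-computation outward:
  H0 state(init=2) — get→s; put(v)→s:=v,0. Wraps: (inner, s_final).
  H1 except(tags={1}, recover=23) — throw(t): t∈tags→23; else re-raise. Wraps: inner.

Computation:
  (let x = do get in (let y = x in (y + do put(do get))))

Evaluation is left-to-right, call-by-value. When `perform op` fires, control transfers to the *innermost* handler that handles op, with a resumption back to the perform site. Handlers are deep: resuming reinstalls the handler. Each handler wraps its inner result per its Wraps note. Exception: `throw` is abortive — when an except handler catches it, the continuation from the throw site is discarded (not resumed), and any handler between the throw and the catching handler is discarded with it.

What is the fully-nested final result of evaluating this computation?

Answer: (2, 2)

Evaluation trace:
get @ H0 ⇒ 2
get @ H0 ⇒ 2
put(2) @ H0 ⇒ s:=2
H0 returns (2, 2)
H1 returns (2, 2)
= (2, 2)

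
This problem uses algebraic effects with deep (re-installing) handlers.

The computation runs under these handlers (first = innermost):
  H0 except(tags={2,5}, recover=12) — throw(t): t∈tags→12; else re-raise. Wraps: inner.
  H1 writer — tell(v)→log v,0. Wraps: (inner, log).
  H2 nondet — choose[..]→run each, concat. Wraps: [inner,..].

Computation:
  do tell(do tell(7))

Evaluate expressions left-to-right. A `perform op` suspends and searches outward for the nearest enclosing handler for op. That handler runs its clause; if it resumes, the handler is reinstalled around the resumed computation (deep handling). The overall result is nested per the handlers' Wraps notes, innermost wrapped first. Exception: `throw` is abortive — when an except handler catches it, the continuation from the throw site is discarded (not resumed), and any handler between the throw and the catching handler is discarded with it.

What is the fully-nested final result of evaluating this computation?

Working:
tell(7) @ H1 ⇒ log+=7
tell(0) @ H1 ⇒ log+=0
H0 returns 0
H1 returns (0, (7, 0))
H2 returns [(0, (7, 0))]
= [(0, (7, 0))]

Answer: [(0, (7, 0))]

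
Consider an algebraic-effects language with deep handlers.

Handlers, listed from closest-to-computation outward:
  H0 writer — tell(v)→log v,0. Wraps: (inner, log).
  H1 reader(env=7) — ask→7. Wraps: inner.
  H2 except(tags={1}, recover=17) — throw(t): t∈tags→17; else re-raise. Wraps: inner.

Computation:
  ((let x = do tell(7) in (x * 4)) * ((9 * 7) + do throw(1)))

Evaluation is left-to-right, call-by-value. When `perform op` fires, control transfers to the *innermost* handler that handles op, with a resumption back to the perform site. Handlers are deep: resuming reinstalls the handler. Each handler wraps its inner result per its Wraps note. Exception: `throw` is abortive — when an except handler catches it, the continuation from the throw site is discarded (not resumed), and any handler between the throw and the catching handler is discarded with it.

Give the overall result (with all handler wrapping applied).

Working:
tell(7) @ H0 ⇒ log+=7
throw(1) @ H2 caught ⇒ 17
= 17

Answer: 17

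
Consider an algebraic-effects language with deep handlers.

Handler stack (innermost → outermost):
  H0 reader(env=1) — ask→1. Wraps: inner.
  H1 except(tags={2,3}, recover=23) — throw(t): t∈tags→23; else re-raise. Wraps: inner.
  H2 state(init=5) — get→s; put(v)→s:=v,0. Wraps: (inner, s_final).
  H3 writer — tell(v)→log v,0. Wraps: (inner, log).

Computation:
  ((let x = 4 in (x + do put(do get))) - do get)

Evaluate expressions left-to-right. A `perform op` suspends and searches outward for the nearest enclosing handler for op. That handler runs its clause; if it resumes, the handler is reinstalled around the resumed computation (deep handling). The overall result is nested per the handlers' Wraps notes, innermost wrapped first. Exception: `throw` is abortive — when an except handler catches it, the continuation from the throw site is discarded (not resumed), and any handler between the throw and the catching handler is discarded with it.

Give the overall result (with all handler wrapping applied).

Answer: ((-1, 5), ())

Step-by-step:
get @ H2 ⇒ 5
put(5) @ H2 ⇒ s:=5
get @ H2 ⇒ 5
H0 returns -1
H1 returns -1
H2 returns (-1, 5)
H3 returns ((-1, 5), ())
= ((-1, 5), ())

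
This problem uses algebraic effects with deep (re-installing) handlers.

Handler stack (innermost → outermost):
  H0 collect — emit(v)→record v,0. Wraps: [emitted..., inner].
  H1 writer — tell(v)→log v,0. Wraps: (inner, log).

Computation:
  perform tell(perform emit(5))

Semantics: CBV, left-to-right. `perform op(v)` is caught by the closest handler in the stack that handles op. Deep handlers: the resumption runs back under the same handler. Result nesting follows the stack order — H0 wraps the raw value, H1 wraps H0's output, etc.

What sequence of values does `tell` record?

Answer: (0)

Evaluation trace:
emit(5) @ H0 ⇒ out+=5
tell(0) @ H1 ⇒ log+=0
H0 returns [5, 0]
H1 returns ([5, 0], (0))
= ([5, 0], (0))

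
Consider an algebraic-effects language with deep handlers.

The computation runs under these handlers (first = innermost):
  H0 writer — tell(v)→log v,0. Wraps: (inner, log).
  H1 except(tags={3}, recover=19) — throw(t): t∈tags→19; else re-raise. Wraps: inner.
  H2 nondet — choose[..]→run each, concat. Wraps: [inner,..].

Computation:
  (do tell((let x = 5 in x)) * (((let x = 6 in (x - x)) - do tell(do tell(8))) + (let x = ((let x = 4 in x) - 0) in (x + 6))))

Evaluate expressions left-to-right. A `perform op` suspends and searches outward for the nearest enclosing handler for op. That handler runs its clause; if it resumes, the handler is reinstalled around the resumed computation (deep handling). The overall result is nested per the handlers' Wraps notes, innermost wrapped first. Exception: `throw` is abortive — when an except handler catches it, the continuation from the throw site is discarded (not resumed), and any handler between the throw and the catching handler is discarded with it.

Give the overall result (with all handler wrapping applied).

Answer: [(0, (5, 8, 0))]

Working:
tell(5) @ H0 ⇒ log+=5
tell(8) @ H0 ⇒ log+=8
tell(0) @ H0 ⇒ log+=0
H0 returns (0, (5, 8, 0))
H1 returns (0, (5, 8, 0))
H2 returns [(0, (5, 8, 0))]
= [(0, (5, 8, 0))]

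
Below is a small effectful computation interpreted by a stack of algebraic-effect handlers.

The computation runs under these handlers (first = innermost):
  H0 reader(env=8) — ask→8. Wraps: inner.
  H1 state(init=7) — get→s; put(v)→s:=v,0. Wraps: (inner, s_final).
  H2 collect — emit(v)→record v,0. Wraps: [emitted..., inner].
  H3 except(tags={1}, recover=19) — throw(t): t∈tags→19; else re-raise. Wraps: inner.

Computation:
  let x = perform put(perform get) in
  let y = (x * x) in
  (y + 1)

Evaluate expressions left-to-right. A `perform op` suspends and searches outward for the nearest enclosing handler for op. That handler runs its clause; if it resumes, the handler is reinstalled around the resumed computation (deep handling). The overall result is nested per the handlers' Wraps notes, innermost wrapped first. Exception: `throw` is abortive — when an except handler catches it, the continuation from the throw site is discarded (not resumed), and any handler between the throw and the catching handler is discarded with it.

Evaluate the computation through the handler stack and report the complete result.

Evaluation trace:
get @ H1 ⇒ 7
put(7) @ H1 ⇒ s:=7
H0 returns 1
H1 returns (1, 7)
H2 returns [(1, 7)]
H3 returns [(1, 7)]
= [(1, 7)]

Answer: [(1, 7)]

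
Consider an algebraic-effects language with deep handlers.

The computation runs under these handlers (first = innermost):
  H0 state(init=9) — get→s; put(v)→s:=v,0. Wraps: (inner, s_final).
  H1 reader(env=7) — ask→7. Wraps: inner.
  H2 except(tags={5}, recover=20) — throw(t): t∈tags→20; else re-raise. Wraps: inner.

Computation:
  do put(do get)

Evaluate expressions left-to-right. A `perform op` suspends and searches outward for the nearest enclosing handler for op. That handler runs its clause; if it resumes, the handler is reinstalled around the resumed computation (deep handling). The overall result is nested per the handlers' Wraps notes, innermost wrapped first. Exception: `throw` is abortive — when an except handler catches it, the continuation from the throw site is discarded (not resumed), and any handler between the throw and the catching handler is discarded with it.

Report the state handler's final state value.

Evaluation trace:
get @ H0 ⇒ 9
put(9) @ H0 ⇒ s:=9
H0 returns (0, 9)
H1 returns (0, 9)
H2 returns (0, 9)
= (0, 9)

Answer: 9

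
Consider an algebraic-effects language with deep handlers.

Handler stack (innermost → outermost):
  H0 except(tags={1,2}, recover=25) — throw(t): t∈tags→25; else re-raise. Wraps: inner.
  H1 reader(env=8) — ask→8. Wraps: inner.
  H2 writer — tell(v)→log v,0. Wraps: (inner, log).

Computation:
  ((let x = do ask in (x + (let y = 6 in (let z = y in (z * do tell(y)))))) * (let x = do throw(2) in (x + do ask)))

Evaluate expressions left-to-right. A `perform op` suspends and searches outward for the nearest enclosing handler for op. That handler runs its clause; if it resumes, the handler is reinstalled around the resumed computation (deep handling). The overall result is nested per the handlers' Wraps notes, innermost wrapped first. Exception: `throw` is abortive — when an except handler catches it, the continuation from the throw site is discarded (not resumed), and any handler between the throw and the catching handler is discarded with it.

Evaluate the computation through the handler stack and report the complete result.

Answer: (25, (6))

Working:
ask @ H1 ⇒ 8
tell(6) @ H2 ⇒ log+=6
throw(2) @ H0 caught ⇒ 25
H1 returns 25
H2 returns (25, (6))
= (25, (6))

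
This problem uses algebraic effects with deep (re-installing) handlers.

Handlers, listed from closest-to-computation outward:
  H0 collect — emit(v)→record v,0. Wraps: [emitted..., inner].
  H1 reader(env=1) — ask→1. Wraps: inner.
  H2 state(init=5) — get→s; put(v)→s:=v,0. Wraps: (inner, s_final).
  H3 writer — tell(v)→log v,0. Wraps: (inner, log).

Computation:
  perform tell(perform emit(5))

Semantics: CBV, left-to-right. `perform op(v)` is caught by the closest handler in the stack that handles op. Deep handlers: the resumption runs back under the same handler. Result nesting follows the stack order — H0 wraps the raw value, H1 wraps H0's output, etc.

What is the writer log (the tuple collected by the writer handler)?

Evaluation trace:
emit(5) @ H0 ⇒ out+=5
tell(0) @ H3 ⇒ log+=0
H0 returns [5, 0]
H1 returns [5, 0]
H2 returns ([5, 0], 5)
H3 returns (([5, 0], 5), (0))
= (([5, 0], 5), (0))

Answer: (0)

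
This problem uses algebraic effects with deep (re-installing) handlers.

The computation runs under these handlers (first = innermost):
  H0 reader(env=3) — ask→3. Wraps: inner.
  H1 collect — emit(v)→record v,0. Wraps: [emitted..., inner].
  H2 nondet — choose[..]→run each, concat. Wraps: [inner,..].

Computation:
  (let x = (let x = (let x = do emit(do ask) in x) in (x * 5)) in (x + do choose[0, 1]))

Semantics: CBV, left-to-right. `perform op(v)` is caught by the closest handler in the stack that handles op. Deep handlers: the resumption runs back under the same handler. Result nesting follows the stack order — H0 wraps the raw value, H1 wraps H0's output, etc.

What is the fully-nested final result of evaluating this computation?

Step-by-step:
ask @ H0 ⇒ 3
emit(3) @ H1 ⇒ out+=3
choose[0, 1] @ H2
  branch[0] choose=0:
    H0 returns 0
    H1 returns [3, 0]
    H2 returns [[3, 0]]
  branch[1] choose=1:
    H0 returns 1
    H1 returns [3, 1]
    H2 returns [[3, 1]]
= [[3, 0], [3, 1]]

Answer: [[3, 0], [3, 1]]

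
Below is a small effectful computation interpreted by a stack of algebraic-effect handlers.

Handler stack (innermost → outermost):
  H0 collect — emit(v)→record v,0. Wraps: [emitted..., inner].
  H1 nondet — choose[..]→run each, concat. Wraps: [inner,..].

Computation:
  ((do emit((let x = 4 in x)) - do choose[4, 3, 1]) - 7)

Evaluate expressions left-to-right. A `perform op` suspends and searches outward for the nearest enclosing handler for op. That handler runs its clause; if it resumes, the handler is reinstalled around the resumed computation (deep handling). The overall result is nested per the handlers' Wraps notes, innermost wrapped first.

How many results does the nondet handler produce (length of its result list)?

Step-by-step:
emit(4) @ H0 ⇒ out+=4
choose[4, 3, 1] @ H1
  branch[0] choose=4:
    H0 returns [4, -11]
    H1 returns [[4, -11]]
  branch[1] choose=3:
    H0 returns [4, -10]
    H1 returns [[4, -10]]
  branch[2] choose=1:
    H0 returns [4, -8]
    H1 returns [[4, -8]]
= [[4, -11], [4, -10], [4, -8]]

Answer: 3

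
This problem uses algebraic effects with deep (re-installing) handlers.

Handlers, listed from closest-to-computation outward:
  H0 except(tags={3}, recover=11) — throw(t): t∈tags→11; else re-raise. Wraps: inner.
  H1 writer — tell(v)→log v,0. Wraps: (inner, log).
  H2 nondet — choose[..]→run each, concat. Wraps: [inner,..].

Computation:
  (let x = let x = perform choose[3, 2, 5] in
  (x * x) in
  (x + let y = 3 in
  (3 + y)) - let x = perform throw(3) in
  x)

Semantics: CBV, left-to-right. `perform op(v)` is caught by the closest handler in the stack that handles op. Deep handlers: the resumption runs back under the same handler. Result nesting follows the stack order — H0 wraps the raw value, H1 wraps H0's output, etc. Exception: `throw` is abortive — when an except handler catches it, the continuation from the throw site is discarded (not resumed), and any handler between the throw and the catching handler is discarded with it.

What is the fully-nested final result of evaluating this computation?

Answer: [(11, ()), (11, ()), (11, ())]

Step-by-step:
choose[3, 2, 5] @ H2
  branch[0] choose=3:
    throw(3) @ H0 caught ⇒ 11
    H1 returns (11, ())
    H2 returns [(11, ())]
  branch[1] choose=2:
    throw(3) @ H0 caught ⇒ 11
    H1 returns (11, ())
    H2 returns [(11, ())]
  branch[2] choose=5:
    throw(3) @ H0 caught ⇒ 11
    H1 returns (11, ())
    H2 returns [(11, ())]
= [(11, ()), (11, ()), (11, ())]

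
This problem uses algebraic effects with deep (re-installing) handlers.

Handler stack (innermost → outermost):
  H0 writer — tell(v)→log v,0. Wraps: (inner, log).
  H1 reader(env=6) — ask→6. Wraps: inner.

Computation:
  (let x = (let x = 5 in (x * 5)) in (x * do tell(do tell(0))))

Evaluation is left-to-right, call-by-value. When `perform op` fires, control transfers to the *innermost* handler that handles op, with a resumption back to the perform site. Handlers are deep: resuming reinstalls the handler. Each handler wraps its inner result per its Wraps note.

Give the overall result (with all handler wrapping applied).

Working:
tell(0) @ H0 ⇒ log+=0
tell(0) @ H0 ⇒ log+=0
H0 returns (0, (0, 0))
H1 returns (0, (0, 0))
= (0, (0, 0))

Answer: (0, (0, 0))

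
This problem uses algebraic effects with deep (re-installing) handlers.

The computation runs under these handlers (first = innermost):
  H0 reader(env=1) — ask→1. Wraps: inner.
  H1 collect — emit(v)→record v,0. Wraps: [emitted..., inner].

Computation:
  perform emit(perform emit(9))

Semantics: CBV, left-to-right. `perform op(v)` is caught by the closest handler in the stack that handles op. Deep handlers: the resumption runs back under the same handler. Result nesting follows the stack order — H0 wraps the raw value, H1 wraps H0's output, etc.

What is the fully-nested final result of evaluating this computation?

Answer: [9, 0, 0]

Step-by-step:
emit(9) @ H1 ⇒ out+=9
emit(0) @ H1 ⇒ out+=0
H0 returns 0
H1 returns [9, 0, 0]
= [9, 0, 0]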